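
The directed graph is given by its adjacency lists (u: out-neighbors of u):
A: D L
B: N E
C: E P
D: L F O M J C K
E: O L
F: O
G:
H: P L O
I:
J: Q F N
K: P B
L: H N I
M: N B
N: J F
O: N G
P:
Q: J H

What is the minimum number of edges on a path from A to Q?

Level 0: A
Level 1: D, L
Level 2: C, F, H, I, J, K, M, N, O
Level 3: B, E, G, P, Q
Q first appears at level 3.

3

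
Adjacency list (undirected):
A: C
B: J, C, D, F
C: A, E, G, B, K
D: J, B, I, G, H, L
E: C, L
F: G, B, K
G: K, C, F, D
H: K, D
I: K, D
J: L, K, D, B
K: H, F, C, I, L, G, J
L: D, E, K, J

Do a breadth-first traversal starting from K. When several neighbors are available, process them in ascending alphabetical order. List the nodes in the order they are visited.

Visit K; enqueue C, F, G, H, I, J, L → queue [C, F, G, H, I, J, L]
Visit C; enqueue A, B, E → queue [F, G, H, I, J, L, A, B, E]
Visit F → queue [G, H, I, J, L, A, B, E]
Visit G; enqueue D → queue [H, I, J, L, A, B, E, D]
Visit H → queue [I, J, L, A, B, E, D]
Visit I → queue [J, L, A, B, E, D]
Visit J → queue [L, A, B, E, D]
Visit L → queue [A, B, E, D]
Visit A → queue [B, E, D]
Visit B → queue [E, D]
Visit E → queue [D]
Visit D → queue []

K → C → F → G → H → I → J → L → A → B → E → D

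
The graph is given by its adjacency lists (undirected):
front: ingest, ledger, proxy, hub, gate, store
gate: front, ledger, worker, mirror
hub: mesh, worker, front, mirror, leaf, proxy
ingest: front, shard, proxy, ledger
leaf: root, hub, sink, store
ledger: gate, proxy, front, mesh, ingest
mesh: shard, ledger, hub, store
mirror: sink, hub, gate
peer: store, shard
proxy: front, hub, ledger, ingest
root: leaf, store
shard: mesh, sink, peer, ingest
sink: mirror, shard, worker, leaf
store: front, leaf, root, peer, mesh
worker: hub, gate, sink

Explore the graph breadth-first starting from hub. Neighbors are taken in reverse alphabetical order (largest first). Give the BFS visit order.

Visit hub; enqueue worker, proxy, mirror, mesh, leaf, front → queue [worker, proxy, mirror, mesh, leaf, front]
Visit worker; enqueue sink, gate → queue [proxy, mirror, mesh, leaf, front, sink, gate]
Visit proxy; enqueue ledger, ingest → queue [mirror, mesh, leaf, front, sink, gate, ledger, ingest]
Visit mirror → queue [mesh, leaf, front, sink, gate, ledger, ingest]
Visit mesh; enqueue store, shard → queue [leaf, front, sink, gate, ledger, ingest, store, shard]
Visit leaf; enqueue root → queue [front, sink, gate, ledger, ingest, store, shard, root]
Visit front → queue [sink, gate, ledger, ingest, store, shard, root]
Visit sink → queue [gate, ledger, ingest, store, shard, root]
Visit gate → queue [ledger, ingest, store, shard, root]
Visit ledger → queue [ingest, store, shard, root]
Visit ingest → queue [store, shard, root]
Visit store; enqueue peer → queue [shard, root, peer]
Visit shard → queue [root, peer]
Visit root → queue [peer]
Visit peer → queue []

hub worker proxy mirror mesh leaf front sink gate ledger ingest store shard root peer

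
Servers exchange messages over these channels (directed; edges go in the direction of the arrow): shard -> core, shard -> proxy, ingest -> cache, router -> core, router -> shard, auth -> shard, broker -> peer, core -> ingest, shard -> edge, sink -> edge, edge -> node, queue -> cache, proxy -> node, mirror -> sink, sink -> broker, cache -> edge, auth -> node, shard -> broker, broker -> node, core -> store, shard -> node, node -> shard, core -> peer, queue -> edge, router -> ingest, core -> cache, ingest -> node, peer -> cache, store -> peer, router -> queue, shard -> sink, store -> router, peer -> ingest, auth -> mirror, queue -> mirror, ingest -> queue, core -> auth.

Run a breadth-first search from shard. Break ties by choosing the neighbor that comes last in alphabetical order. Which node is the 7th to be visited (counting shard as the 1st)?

broker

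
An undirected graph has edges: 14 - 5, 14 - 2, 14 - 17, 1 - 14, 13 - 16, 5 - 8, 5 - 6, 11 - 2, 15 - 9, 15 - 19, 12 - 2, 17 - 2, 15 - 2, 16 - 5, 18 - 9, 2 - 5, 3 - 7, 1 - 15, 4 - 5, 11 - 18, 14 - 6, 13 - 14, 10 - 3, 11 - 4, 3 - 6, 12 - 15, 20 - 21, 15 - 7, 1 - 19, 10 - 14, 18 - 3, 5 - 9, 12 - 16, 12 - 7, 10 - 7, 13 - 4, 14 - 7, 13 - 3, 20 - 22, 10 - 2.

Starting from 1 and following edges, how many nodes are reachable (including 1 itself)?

BFS from 1 visits: 1, 19, 15, 14, 12, 9, 7, 2, 17, 13, 10, 6, 5, 16, 18, 3, 11, 4, 8
Reachable nodes: 19 of 22 total.

19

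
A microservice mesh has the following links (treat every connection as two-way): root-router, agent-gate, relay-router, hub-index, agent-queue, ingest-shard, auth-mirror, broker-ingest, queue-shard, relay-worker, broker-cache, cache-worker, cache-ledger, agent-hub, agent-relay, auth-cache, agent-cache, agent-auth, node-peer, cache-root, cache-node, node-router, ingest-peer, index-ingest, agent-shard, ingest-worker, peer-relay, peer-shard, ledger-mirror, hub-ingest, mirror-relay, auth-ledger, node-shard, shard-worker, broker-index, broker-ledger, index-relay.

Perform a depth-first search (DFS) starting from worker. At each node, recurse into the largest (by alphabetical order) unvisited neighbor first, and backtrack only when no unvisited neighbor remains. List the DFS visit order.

worker shard queue agent relay router root cache node peer ingest index hub broker ledger mirror auth gate

Visit worker
worker → shard
shard → queue
queue → agent
agent → relay
relay → router
router → root
root → cache
cache → node
node → peer
peer → ingest
ingest → index
index → hub
index → broker
broker → ledger
ledger → mirror
mirror → auth
agent → gate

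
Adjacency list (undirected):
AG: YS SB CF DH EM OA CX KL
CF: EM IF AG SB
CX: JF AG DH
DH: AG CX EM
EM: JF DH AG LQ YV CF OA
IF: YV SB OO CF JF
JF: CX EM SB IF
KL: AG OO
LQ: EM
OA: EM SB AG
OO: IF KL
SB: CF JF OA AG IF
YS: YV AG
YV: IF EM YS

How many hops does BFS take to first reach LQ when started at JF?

2

Level 0: JF
Level 1: CX, EM, IF, SB
Level 2: AG, CF, DH, LQ, OA, OO, YV
Level 3: KL, YS
LQ first appears at level 2.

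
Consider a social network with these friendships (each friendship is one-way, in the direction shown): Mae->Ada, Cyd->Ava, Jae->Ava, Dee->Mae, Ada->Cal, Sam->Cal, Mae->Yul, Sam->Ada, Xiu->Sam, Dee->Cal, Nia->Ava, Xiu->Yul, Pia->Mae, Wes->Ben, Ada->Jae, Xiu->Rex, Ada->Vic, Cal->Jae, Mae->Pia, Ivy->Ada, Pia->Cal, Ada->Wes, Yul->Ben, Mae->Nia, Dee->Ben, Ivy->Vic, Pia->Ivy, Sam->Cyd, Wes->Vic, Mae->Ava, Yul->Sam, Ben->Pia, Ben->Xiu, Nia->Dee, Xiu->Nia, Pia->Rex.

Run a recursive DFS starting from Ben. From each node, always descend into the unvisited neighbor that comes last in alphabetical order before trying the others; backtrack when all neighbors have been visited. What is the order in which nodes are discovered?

Ben → Xiu → Yul → Sam → Cyd → Ava → Cal → Jae → Ada → Wes → Vic → Rex → Nia → Dee → Mae → Pia → Ivy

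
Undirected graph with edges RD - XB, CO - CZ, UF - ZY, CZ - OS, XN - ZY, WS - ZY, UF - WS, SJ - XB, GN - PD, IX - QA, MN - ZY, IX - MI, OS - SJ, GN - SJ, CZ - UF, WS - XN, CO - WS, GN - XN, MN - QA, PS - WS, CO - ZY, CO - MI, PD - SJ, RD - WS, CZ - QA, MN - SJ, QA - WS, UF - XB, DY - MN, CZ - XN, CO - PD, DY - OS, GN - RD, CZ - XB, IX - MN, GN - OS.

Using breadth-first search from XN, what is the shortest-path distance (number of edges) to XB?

2

Level 0: XN
Level 1: CZ, GN, WS, ZY
Level 2: CO, MN, OS, PD, PS, QA, RD, SJ, UF, XB
Level 3: DY, IX, MI
XB first appears at level 2.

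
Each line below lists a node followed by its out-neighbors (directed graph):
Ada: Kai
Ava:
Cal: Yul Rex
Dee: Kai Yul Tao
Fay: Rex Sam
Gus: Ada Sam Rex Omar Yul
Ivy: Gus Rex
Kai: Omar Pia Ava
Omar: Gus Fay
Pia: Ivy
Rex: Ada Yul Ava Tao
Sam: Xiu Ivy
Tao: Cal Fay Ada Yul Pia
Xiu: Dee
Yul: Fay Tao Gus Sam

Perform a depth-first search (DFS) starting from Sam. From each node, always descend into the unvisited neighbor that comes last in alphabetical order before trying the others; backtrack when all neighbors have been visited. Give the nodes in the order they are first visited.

Visit Sam
Sam → Xiu
Xiu → Dee
Dee → Yul
Yul → Tao
Tao → Pia
Pia → Ivy
Ivy → Rex
Rex → Ava
Rex → Ada
Ada → Kai
Kai → Omar
Omar → Gus
Omar → Fay
Tao → Cal

Sam → Xiu → Dee → Yul → Tao → Pia → Ivy → Rex → Ava → Ada → Kai → Omar → Gus → Fay → Cal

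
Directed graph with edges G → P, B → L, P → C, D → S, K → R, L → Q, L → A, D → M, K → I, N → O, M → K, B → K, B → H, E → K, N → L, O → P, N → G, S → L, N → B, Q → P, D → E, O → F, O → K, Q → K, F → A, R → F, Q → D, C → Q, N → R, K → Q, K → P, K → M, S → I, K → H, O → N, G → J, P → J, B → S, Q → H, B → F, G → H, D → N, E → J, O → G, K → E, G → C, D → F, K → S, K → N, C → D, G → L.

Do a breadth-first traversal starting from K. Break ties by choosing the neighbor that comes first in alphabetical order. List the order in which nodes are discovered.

K E H I M N P Q R S J B G L O C D F A

Visit K; enqueue E, H, I, M, N, P, Q, R, S → queue [E, H, I, M, N, P, Q, R, S]
Visit E; enqueue J → queue [H, I, M, N, P, Q, R, S, J]
Visit H → queue [I, M, N, P, Q, R, S, J]
Visit I → queue [M, N, P, Q, R, S, J]
Visit M → queue [N, P, Q, R, S, J]
Visit N; enqueue B, G, L, O → queue [P, Q, R, S, J, B, G, L, O]
Visit P; enqueue C → queue [Q, R, S, J, B, G, L, O, C]
Visit Q; enqueue D → queue [R, S, J, B, G, L, O, C, D]
Visit R; enqueue F → queue [S, J, B, G, L, O, C, D, F]
Visit S → queue [J, B, G, L, O, C, D, F]
Visit J → queue [B, G, L, O, C, D, F]
Visit B → queue [G, L, O, C, D, F]
Visit G → queue [L, O, C, D, F]
Visit L; enqueue A → queue [O, C, D, F, A]
Visit O → queue [C, D, F, A]
Visit C → queue [D, F, A]
Visit D → queue [F, A]
Visit F → queue [A]
Visit A → queue []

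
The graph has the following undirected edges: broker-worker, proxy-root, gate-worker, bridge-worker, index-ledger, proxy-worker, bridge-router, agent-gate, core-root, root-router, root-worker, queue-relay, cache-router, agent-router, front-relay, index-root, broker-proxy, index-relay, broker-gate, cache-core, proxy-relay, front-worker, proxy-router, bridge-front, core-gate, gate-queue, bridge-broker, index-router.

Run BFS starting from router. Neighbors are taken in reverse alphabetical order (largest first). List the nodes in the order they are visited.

router -> root -> proxy -> index -> cache -> bridge -> agent -> worker -> core -> relay -> broker -> ledger -> front -> gate -> queue

Visit router; enqueue root, proxy, index, cache, bridge, agent → queue [root, proxy, index, cache, bridge, agent]
Visit root; enqueue worker, core → queue [proxy, index, cache, bridge, agent, worker, core]
Visit proxy; enqueue relay, broker → queue [index, cache, bridge, agent, worker, core, relay, broker]
Visit index; enqueue ledger → queue [cache, bridge, agent, worker, core, relay, broker, ledger]
Visit cache → queue [bridge, agent, worker, core, relay, broker, ledger]
Visit bridge; enqueue front → queue [agent, worker, core, relay, broker, ledger, front]
Visit agent; enqueue gate → queue [worker, core, relay, broker, ledger, front, gate]
Visit worker → queue [core, relay, broker, ledger, front, gate]
Visit core → queue [relay, broker, ledger, front, gate]
Visit relay; enqueue queue → queue [broker, ledger, front, gate, queue]
Visit broker → queue [ledger, front, gate, queue]
Visit ledger → queue [front, gate, queue]
Visit front → queue [gate, queue]
Visit gate → queue [queue]
Visit queue → queue []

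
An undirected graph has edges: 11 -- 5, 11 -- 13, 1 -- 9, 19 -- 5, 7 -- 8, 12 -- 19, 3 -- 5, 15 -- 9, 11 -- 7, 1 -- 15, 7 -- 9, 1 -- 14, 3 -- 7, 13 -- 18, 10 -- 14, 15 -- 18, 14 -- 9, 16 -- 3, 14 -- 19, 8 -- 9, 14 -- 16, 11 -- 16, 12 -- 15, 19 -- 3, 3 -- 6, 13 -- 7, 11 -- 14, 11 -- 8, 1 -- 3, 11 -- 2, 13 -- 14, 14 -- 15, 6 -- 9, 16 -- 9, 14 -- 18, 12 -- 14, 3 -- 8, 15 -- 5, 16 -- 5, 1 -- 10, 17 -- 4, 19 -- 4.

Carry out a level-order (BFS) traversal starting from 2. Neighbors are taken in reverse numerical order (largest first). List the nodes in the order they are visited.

2 11 16 14 13 8 7 5 9 3 19 18 15 12 10 1 6 4 17

Visit 2; enqueue 11 → queue [11]
Visit 11; enqueue 16, 14, 13, 8, 7, 5 → queue [16, 14, 13, 8, 7, 5]
Visit 16; enqueue 9, 3 → queue [14, 13, 8, 7, 5, 9, 3]
Visit 14; enqueue 19, 18, 15, 12, 10, 1 → queue [13, 8, 7, 5, 9, 3, 19, 18, 15, 12, 10, 1]
Visit 13 → queue [8, 7, 5, 9, 3, 19, 18, 15, 12, 10, 1]
Visit 8 → queue [7, 5, 9, 3, 19, 18, 15, 12, 10, 1]
Visit 7 → queue [5, 9, 3, 19, 18, 15, 12, 10, 1]
Visit 5 → queue [9, 3, 19, 18, 15, 12, 10, 1]
Visit 9; enqueue 6 → queue [3, 19, 18, 15, 12, 10, 1, 6]
Visit 3 → queue [19, 18, 15, 12, 10, 1, 6]
Visit 19; enqueue 4 → queue [18, 15, 12, 10, 1, 6, 4]
Visit 18 → queue [15, 12, 10, 1, 6, 4]
Visit 15 → queue [12, 10, 1, 6, 4]
Visit 12 → queue [10, 1, 6, 4]
Visit 10 → queue [1, 6, 4]
Visit 1 → queue [6, 4]
Visit 6 → queue [4]
Visit 4; enqueue 17 → queue [17]
Visit 17 → queue []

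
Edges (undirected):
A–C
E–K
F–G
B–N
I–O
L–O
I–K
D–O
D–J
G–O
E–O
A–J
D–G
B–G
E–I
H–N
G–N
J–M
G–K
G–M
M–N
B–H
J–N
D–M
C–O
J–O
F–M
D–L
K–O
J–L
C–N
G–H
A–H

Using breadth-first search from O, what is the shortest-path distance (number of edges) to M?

2

Level 0: O
Level 1: C, D, E, G, I, J, K, L
Level 2: A, B, F, H, M, N
M first appears at level 2.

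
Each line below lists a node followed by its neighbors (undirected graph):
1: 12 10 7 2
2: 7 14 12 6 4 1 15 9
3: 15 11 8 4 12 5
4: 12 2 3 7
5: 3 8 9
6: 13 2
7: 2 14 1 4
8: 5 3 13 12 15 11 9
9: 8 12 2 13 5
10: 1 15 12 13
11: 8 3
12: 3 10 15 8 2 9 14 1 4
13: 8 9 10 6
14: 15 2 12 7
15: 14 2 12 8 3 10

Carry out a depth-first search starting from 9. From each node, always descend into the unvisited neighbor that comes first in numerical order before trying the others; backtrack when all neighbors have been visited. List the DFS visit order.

9 -> 2 -> 1 -> 7 -> 4 -> 3 -> 5 -> 8 -> 11 -> 12 -> 10 -> 13 -> 6 -> 15 -> 14

Visit 9
9 → 2
2 → 1
1 → 7
7 → 4
4 → 3
3 → 5
5 → 8
8 → 11
8 → 12
12 → 10
10 → 13
13 → 6
10 → 15
15 → 14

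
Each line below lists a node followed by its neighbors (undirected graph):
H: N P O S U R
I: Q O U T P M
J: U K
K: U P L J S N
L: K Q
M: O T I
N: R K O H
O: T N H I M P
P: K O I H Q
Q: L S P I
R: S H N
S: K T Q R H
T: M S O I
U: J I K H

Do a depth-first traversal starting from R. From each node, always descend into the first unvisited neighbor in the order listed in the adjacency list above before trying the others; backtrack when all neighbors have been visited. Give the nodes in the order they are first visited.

Visit R
R → S
S → K
K → U
U → J
U → I
I → Q
Q → L
Q → P
P → O
O → T
T → M
O → N
N → H

R, S, K, U, J, I, Q, L, P, O, T, M, N, H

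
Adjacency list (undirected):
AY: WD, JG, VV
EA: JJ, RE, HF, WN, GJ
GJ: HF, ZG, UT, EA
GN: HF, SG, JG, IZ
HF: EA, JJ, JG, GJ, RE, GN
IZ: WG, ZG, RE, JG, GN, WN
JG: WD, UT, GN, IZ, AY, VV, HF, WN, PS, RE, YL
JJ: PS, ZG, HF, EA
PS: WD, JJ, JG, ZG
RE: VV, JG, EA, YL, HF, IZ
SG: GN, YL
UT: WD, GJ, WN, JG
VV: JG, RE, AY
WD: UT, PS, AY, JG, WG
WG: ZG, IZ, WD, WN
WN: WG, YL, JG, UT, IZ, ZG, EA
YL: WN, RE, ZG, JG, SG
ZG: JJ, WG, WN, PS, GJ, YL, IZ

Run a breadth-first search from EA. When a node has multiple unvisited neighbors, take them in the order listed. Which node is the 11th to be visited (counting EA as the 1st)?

YL

Visit EA; enqueue JJ, RE, HF, WN, GJ → queue [JJ, RE, HF, WN, GJ]
Visit JJ; enqueue PS, ZG → queue [RE, HF, WN, GJ, PS, ZG]
Visit RE; enqueue VV, JG, YL, IZ → queue [HF, WN, GJ, PS, ZG, VV, JG, YL, IZ]
Visit HF; enqueue GN → queue [WN, GJ, PS, ZG, VV, JG, YL, IZ, GN]
Visit WN; enqueue WG, UT → queue [GJ, PS, ZG, VV, JG, YL, IZ, GN, WG, UT]
Visit GJ → queue [PS, ZG, VV, JG, YL, IZ, GN, WG, UT]
Visit PS; enqueue WD → queue [ZG, VV, JG, YL, IZ, GN, WG, UT, WD]
Visit ZG → queue [VV, JG, YL, IZ, GN, WG, UT, WD]
Visit VV; enqueue AY → queue [JG, YL, IZ, GN, WG, UT, WD, AY]
Visit JG → queue [YL, IZ, GN, WG, UT, WD, AY]
Visit YL; enqueue SG → queue [IZ, GN, WG, UT, WD, AY, SG]
Visit IZ → queue [GN, WG, UT, WD, AY, SG]
Visit GN → queue [WG, UT, WD, AY, SG]
Visit WG → queue [UT, WD, AY, SG]
Visit UT → queue [WD, AY, SG]
Visit WD → queue [AY, SG]
Visit AY → queue [SG]
Visit SG → queue []

Visit order: EA, JJ, RE, HF, WN, GJ, PS, ZG, VV, JG, YL, IZ, GN, WG, UT, WD, AY, SG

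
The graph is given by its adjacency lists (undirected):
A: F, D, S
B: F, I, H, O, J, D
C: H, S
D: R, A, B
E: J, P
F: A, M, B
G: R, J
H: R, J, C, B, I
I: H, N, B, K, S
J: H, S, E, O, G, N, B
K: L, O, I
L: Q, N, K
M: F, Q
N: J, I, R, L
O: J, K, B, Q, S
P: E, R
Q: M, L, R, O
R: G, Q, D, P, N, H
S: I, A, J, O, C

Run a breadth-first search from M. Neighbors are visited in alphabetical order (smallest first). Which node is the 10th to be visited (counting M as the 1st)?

Visit M; enqueue F, Q → queue [F, Q]
Visit F; enqueue A, B → queue [Q, A, B]
Visit Q; enqueue L, O, R → queue [A, B, L, O, R]
Visit A; enqueue D, S → queue [B, L, O, R, D, S]
Visit B; enqueue H, I, J → queue [L, O, R, D, S, H, I, J]
Visit L; enqueue K, N → queue [O, R, D, S, H, I, J, K, N]
Visit O → queue [R, D, S, H, I, J, K, N]
Visit R; enqueue G, P → queue [D, S, H, I, J, K, N, G, P]
Visit D → queue [S, H, I, J, K, N, G, P]
Visit S; enqueue C → queue [H, I, J, K, N, G, P, C]
Visit H → queue [I, J, K, N, G, P, C]
Visit I → queue [J, K, N, G, P, C]
Visit J; enqueue E → queue [K, N, G, P, C, E]
Visit K → queue [N, G, P, C, E]
Visit N → queue [G, P, C, E]
Visit G → queue [P, C, E]
Visit P → queue [C, E]
Visit C → queue [E]
Visit E → queue []

Visit order: M, F, Q, A, B, L, O, R, D, S, H, I, J, K, N, G, P, C, E

S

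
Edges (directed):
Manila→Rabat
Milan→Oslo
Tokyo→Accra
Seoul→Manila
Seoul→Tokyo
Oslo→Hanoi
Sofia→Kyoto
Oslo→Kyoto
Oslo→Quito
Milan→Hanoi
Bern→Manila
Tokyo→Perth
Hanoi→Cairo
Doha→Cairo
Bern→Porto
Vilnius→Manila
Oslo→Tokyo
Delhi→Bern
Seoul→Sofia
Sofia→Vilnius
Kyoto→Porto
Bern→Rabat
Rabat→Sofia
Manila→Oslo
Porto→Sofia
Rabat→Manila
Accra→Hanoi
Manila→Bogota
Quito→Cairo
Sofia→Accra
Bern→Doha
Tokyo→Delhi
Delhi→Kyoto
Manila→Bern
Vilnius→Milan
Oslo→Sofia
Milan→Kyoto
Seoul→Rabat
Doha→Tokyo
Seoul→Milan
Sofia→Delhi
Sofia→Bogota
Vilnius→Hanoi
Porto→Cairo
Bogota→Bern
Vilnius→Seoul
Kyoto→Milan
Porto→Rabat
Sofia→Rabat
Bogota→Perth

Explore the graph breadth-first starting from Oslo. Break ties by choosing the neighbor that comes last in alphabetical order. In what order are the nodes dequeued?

Oslo, Tokyo, Sofia, Quito, Kyoto, Hanoi, Perth, Delhi, Accra, Vilnius, Rabat, Bogota, Cairo, Porto, Milan, Bern, Seoul, Manila, Doha

Visit Oslo; enqueue Tokyo, Sofia, Quito, Kyoto, Hanoi → queue [Tokyo, Sofia, Quito, Kyoto, Hanoi]
Visit Tokyo; enqueue Perth, Delhi, Accra → queue [Sofia, Quito, Kyoto, Hanoi, Perth, Delhi, Accra]
Visit Sofia; enqueue Vilnius, Rabat, Bogota → queue [Quito, Kyoto, Hanoi, Perth, Delhi, Accra, Vilnius, Rabat, Bogota]
Visit Quito; enqueue Cairo → queue [Kyoto, Hanoi, Perth, Delhi, Accra, Vilnius, Rabat, Bogota, Cairo]
Visit Kyoto; enqueue Porto, Milan → queue [Hanoi, Perth, Delhi, Accra, Vilnius, Rabat, Bogota, Cairo, Porto, Milan]
Visit Hanoi → queue [Perth, Delhi, Accra, Vilnius, Rabat, Bogota, Cairo, Porto, Milan]
Visit Perth → queue [Delhi, Accra, Vilnius, Rabat, Bogota, Cairo, Porto, Milan]
Visit Delhi; enqueue Bern → queue [Accra, Vilnius, Rabat, Bogota, Cairo, Porto, Milan, Bern]
Visit Accra → queue [Vilnius, Rabat, Bogota, Cairo, Porto, Milan, Bern]
Visit Vilnius; enqueue Seoul, Manila → queue [Rabat, Bogota, Cairo, Porto, Milan, Bern, Seoul, Manila]
Visit Rabat → queue [Bogota, Cairo, Porto, Milan, Bern, Seoul, Manila]
Visit Bogota → queue [Cairo, Porto, Milan, Bern, Seoul, Manila]
Visit Cairo → queue [Porto, Milan, Bern, Seoul, Manila]
Visit Porto → queue [Milan, Bern, Seoul, Manila]
Visit Milan → queue [Bern, Seoul, Manila]
Visit Bern; enqueue Doha → queue [Seoul, Manila, Doha]
Visit Seoul → queue [Manila, Doha]
Visit Manila → queue [Doha]
Visit Doha → queue []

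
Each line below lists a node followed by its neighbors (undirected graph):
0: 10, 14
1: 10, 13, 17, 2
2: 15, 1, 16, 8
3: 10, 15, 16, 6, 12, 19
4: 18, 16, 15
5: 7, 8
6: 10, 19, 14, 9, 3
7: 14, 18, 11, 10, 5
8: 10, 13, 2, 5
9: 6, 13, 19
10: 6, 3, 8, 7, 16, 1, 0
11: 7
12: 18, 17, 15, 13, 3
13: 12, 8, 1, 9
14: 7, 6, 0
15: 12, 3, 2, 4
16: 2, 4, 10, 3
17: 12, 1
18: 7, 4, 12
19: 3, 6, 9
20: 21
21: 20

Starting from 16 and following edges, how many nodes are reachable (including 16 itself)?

BFS from 16 visits: 16, 2, 3, 4, 10, 1, 8, 15, 6, 12, 19, 18, 0, 7, 13, 17, 5, 9, 14, 11
Reachable nodes: 20 of 22 total.

20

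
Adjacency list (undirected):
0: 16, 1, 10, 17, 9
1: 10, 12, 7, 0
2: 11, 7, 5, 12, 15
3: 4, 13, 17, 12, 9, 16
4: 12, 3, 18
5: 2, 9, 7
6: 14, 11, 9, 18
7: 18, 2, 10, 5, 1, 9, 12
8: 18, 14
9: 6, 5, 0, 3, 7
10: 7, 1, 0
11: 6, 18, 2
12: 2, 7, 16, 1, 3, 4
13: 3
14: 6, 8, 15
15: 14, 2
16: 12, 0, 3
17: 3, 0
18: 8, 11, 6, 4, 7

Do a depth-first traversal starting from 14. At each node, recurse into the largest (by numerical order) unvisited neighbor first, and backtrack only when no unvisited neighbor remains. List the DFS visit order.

14 → 15 → 2 → 12 → 16 → 3 → 17 → 0 → 10 → 7 → 18 → 11 → 6 → 9 → 5 → 8 → 4 → 1 → 13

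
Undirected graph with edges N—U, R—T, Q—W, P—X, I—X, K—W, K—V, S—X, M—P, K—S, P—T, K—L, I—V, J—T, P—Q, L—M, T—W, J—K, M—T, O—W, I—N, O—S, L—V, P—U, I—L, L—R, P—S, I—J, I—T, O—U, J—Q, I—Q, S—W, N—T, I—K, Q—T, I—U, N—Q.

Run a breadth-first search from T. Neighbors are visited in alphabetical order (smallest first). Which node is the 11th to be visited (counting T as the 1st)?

L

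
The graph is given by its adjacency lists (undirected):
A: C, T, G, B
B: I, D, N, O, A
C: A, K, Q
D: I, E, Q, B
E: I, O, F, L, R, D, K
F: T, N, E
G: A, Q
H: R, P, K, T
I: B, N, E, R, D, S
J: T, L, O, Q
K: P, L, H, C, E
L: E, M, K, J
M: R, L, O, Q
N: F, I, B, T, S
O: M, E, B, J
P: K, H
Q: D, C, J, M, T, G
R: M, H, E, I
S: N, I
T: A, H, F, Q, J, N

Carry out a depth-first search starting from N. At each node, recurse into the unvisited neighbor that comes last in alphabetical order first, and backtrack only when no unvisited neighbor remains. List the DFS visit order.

Visit N
N → T
T → Q
Q → M
M → R
R → I
I → S
I → E
E → O
O → J
J → L
L → K
K → P
P → H
K → C
C → A
A → G
A → B
B → D
E → F

N → T → Q → M → R → I → S → E → O → J → L → K → P → H → C → A → G → B → D → F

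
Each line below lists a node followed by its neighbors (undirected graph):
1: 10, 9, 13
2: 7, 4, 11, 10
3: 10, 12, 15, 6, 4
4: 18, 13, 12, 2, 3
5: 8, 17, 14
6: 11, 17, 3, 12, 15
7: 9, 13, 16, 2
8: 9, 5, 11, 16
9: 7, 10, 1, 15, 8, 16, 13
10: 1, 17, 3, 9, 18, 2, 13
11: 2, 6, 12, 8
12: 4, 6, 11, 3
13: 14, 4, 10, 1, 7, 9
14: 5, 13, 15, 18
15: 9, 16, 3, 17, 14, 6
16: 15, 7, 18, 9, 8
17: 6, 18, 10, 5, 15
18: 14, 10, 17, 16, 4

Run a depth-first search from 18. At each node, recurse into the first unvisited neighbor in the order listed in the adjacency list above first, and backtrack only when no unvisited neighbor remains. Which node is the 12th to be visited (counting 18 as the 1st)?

Visit 18
18 → 14
14 → 5
5 → 8
8 → 9
9 → 7
7 → 13
13 → 4
4 → 12
12 → 6
6 → 11
11 → 2
2 → 10
10 → 1
10 → 17
17 → 15
15 → 16
15 → 3

Visit order: 18, 14, 5, 8, 9, 7, 13, 4, 12, 6, 11, 2, 10, 1, 17, 15, 16, 3

2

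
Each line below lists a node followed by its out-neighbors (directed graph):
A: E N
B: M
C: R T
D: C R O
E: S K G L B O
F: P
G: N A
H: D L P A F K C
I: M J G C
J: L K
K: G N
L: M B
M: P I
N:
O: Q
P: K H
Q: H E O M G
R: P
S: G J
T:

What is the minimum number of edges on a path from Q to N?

2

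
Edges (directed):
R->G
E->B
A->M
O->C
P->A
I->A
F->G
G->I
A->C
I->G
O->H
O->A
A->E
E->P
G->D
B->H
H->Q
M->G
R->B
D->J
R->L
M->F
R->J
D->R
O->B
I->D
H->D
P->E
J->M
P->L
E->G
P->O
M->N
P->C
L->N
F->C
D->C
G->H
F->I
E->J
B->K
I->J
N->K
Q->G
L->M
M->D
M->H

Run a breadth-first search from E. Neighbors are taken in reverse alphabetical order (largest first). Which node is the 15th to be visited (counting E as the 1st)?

N

Visit E; enqueue P, J, G, B → queue [P, J, G, B]
Visit P; enqueue O, L, C, A → queue [J, G, B, O, L, C, A]
Visit J; enqueue M → queue [G, B, O, L, C, A, M]
Visit G; enqueue I, H, D → queue [B, O, L, C, A, M, I, H, D]
Visit B; enqueue K → queue [O, L, C, A, M, I, H, D, K]
Visit O → queue [L, C, A, M, I, H, D, K]
Visit L; enqueue N → queue [C, A, M, I, H, D, K, N]
Visit C → queue [A, M, I, H, D, K, N]
Visit A → queue [M, I, H, D, K, N]
Visit M; enqueue F → queue [I, H, D, K, N, F]
Visit I → queue [H, D, K, N, F]
Visit H; enqueue Q → queue [D, K, N, F, Q]
Visit D; enqueue R → queue [K, N, F, Q, R]
Visit K → queue [N, F, Q, R]
Visit N → queue [F, Q, R]
Visit F → queue [Q, R]
Visit Q → queue [R]
Visit R → queue []

Visit order: E, P, J, G, B, O, L, C, A, M, I, H, D, K, N, F, Q, R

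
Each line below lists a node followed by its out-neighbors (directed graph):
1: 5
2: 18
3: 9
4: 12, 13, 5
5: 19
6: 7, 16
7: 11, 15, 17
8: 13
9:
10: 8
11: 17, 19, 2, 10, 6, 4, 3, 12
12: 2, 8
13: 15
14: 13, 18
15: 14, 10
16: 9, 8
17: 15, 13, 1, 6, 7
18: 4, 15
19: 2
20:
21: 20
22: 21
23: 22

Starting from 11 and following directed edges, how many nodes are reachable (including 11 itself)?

BFS from 11 visits: 11, 17, 19, 2, 10, 6, 4, 3, 12, 15, 13, 1, 7, 18, 8, 16, 5, 9, 14
Reachable nodes: 19 of 23 total.

19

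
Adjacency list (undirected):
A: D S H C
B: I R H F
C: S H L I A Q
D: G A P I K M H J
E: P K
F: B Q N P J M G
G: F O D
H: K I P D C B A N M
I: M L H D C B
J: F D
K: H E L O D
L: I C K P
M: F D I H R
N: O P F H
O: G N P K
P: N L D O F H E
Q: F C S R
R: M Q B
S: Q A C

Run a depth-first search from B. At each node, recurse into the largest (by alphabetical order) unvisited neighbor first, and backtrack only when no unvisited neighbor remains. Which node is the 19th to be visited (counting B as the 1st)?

A

Visit B
B → R
R → Q
Q → S
S → C
C → L
L → P
P → O
O → N
N → H
H → M
M → I
I → D
D → K
K → E
D → J
J → F
F → G
D → A

Visit order: B, R, Q, S, C, L, P, O, N, H, M, I, D, K, E, J, F, G, A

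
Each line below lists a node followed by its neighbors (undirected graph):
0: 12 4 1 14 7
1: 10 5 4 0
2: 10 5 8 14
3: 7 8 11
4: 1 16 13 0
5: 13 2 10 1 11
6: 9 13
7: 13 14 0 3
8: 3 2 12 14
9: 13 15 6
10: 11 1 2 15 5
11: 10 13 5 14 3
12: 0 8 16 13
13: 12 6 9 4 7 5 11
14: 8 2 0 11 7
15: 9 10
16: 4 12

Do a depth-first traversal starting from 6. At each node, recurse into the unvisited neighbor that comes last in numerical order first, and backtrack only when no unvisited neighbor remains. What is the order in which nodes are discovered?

6, 13, 12, 16, 4, 1, 10, 15, 9, 11, 14, 8, 3, 7, 0, 2, 5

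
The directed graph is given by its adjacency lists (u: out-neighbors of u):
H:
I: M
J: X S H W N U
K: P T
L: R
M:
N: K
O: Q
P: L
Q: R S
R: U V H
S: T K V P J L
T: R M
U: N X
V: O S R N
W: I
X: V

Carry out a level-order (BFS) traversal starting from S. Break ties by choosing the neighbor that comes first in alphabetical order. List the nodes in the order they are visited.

S → J → K → L → P → T → V → H → N → U → W → X → R → M → O → I → Q

Visit S; enqueue J, K, L, P, T, V → queue [J, K, L, P, T, V]
Visit J; enqueue H, N, U, W, X → queue [K, L, P, T, V, H, N, U, W, X]
Visit K → queue [L, P, T, V, H, N, U, W, X]
Visit L; enqueue R → queue [P, T, V, H, N, U, W, X, R]
Visit P → queue [T, V, H, N, U, W, X, R]
Visit T; enqueue M → queue [V, H, N, U, W, X, R, M]
Visit V; enqueue O → queue [H, N, U, W, X, R, M, O]
Visit H → queue [N, U, W, X, R, M, O]
Visit N → queue [U, W, X, R, M, O]
Visit U → queue [W, X, R, M, O]
Visit W; enqueue I → queue [X, R, M, O, I]
Visit X → queue [R, M, O, I]
Visit R → queue [M, O, I]
Visit M → queue [O, I]
Visit O; enqueue Q → queue [I, Q]
Visit I → queue [Q]
Visit Q → queue []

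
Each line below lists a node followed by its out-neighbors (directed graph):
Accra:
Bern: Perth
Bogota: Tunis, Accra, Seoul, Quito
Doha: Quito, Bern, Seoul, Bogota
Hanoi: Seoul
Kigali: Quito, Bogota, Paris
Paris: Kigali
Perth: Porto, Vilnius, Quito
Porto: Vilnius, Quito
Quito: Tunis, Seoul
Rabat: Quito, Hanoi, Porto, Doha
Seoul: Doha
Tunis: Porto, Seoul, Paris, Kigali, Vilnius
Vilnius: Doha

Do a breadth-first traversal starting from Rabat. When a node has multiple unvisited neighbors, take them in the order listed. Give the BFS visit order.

Rabat → Quito → Hanoi → Porto → Doha → Tunis → Seoul → Vilnius → Bern → Bogota → Paris → Kigali → Perth → Accra

Visit Rabat; enqueue Quito, Hanoi, Porto, Doha → queue [Quito, Hanoi, Porto, Doha]
Visit Quito; enqueue Tunis, Seoul → queue [Hanoi, Porto, Doha, Tunis, Seoul]
Visit Hanoi → queue [Porto, Doha, Tunis, Seoul]
Visit Porto; enqueue Vilnius → queue [Doha, Tunis, Seoul, Vilnius]
Visit Doha; enqueue Bern, Bogota → queue [Tunis, Seoul, Vilnius, Bern, Bogota]
Visit Tunis; enqueue Paris, Kigali → queue [Seoul, Vilnius, Bern, Bogota, Paris, Kigali]
Visit Seoul → queue [Vilnius, Bern, Bogota, Paris, Kigali]
Visit Vilnius → queue [Bern, Bogota, Paris, Kigali]
Visit Bern; enqueue Perth → queue [Bogota, Paris, Kigali, Perth]
Visit Bogota; enqueue Accra → queue [Paris, Kigali, Perth, Accra]
Visit Paris → queue [Kigali, Perth, Accra]
Visit Kigali → queue [Perth, Accra]
Visit Perth → queue [Accra]
Visit Accra → queue []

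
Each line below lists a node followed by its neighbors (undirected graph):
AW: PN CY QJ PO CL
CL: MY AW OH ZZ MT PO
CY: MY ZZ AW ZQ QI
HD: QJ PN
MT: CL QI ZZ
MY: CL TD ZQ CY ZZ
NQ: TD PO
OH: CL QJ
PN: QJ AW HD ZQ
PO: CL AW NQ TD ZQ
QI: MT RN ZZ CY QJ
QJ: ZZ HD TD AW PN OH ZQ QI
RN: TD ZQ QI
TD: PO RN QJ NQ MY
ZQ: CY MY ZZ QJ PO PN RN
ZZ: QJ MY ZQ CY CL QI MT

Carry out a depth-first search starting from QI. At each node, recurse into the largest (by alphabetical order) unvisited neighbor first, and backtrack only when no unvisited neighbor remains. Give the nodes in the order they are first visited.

QI, ZZ, ZQ, RN, TD, QJ, PN, HD, AW, PO, NQ, CL, OH, MY, CY, MT

Visit QI
QI → ZZ
ZZ → ZQ
ZQ → RN
RN → TD
TD → QJ
QJ → PN
PN → HD
PN → AW
AW → PO
PO → NQ
PO → CL
CL → OH
CL → MY
MY → CY
CL → MT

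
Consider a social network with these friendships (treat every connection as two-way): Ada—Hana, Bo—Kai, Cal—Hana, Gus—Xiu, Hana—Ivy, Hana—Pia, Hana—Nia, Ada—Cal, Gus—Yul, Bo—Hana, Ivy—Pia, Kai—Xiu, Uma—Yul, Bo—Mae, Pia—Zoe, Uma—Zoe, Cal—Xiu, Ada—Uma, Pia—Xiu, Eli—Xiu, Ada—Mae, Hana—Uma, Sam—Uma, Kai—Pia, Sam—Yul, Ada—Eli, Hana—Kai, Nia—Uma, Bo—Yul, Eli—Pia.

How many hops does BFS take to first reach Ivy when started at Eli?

2

Level 0: Eli
Level 1: Ada, Pia, Xiu
Level 2: Cal, Gus, Hana, Ivy, Kai, Mae, Uma, Zoe
Level 3: Bo, Nia, Sam, Yul
Ivy first appears at level 2.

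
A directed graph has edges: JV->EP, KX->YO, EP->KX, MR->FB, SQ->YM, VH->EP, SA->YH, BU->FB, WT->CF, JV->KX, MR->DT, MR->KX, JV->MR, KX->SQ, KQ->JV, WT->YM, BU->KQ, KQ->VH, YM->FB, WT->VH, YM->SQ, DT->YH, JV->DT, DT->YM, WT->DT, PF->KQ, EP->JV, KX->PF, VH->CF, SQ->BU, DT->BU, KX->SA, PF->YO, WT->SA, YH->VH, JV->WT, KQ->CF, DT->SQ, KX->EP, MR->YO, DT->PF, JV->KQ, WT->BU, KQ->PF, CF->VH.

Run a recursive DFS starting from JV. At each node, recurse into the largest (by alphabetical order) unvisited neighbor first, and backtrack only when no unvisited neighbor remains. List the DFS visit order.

Visit JV
JV → WT
WT → YM
YM → SQ
SQ → BU
BU → KQ
KQ → VH
VH → EP
EP → KX
KX → YO
KX → SA
SA → YH
KX → PF
VH → CF
BU → FB
WT → DT
JV → MR

JV -> WT -> YM -> SQ -> BU -> KQ -> VH -> EP -> KX -> YO -> SA -> YH -> PF -> CF -> FB -> DT -> MR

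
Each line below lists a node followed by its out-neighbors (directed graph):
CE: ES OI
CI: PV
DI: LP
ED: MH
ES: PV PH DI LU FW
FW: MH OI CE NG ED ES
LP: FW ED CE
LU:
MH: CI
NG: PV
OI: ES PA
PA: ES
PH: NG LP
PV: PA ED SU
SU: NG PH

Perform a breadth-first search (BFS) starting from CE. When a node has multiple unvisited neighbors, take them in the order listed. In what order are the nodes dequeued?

CE, ES, OI, PV, PH, DI, LU, FW, PA, ED, SU, NG, LP, MH, CI

Visit CE; enqueue ES, OI → queue [ES, OI]
Visit ES; enqueue PV, PH, DI, LU, FW → queue [OI, PV, PH, DI, LU, FW]
Visit OI; enqueue PA → queue [PV, PH, DI, LU, FW, PA]
Visit PV; enqueue ED, SU → queue [PH, DI, LU, FW, PA, ED, SU]
Visit PH; enqueue NG, LP → queue [DI, LU, FW, PA, ED, SU, NG, LP]
Visit DI → queue [LU, FW, PA, ED, SU, NG, LP]
Visit LU → queue [FW, PA, ED, SU, NG, LP]
Visit FW; enqueue MH → queue [PA, ED, SU, NG, LP, MH]
Visit PA → queue [ED, SU, NG, LP, MH]
Visit ED → queue [SU, NG, LP, MH]
Visit SU → queue [NG, LP, MH]
Visit NG → queue [LP, MH]
Visit LP → queue [MH]
Visit MH; enqueue CI → queue [CI]
Visit CI → queue []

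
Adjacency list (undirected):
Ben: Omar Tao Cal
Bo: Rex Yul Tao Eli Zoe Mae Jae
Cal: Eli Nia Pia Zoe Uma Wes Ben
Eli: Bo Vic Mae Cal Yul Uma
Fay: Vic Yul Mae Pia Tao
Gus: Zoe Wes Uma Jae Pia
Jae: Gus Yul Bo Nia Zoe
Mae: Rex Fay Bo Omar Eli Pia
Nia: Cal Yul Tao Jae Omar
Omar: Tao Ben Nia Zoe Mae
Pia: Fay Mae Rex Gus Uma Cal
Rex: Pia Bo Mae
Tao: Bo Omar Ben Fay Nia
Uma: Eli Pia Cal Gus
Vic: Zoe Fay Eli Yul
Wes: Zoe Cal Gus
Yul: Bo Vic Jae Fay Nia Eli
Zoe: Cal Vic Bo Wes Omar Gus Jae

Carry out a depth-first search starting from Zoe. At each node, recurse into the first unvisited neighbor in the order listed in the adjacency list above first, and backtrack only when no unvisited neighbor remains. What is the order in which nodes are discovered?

Zoe, Cal, Eli, Bo, Rex, Pia, Fay, Vic, Yul, Jae, Gus, Wes, Uma, Nia, Tao, Omar, Ben, Mae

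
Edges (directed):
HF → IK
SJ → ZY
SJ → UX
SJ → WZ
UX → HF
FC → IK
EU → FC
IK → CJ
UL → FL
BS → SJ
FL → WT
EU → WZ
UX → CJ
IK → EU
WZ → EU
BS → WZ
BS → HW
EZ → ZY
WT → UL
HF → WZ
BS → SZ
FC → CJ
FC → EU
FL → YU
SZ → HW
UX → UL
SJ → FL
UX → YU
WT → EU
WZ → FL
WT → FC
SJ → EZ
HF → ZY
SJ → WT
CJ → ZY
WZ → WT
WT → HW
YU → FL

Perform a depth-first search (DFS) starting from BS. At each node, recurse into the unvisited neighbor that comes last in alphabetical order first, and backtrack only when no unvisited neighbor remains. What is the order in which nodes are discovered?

BS → WZ → WT → UL → FL → YU → HW → FC → IK → EU → CJ → ZY → SZ → SJ → UX → HF → EZ

Visit BS
BS → WZ
WZ → WT
WT → UL
UL → FL
FL → YU
WT → HW
WT → FC
FC → IK
IK → EU
IK → CJ
CJ → ZY
BS → SZ
BS → SJ
SJ → UX
UX → HF
SJ → EZ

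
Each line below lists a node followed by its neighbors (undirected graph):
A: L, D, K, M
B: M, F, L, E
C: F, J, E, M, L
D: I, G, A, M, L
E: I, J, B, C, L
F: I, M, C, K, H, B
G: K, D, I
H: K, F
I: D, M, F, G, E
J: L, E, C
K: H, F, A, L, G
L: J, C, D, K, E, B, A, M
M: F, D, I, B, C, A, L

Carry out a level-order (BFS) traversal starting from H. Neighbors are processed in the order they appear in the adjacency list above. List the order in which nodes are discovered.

H, K, F, A, L, G, I, M, C, B, D, J, E

Visit H; enqueue K, F → queue [K, F]
Visit K; enqueue A, L, G → queue [F, A, L, G]
Visit F; enqueue I, M, C, B → queue [A, L, G, I, M, C, B]
Visit A; enqueue D → queue [L, G, I, M, C, B, D]
Visit L; enqueue J, E → queue [G, I, M, C, B, D, J, E]
Visit G → queue [I, M, C, B, D, J, E]
Visit I → queue [M, C, B, D, J, E]
Visit M → queue [C, B, D, J, E]
Visit C → queue [B, D, J, E]
Visit B → queue [D, J, E]
Visit D → queue [J, E]
Visit J → queue [E]
Visit E → queue []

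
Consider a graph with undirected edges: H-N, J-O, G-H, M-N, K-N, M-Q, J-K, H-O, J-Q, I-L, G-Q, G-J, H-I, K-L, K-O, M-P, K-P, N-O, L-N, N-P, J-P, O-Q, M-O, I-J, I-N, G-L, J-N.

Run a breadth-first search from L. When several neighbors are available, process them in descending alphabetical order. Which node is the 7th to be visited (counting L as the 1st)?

Visit L; enqueue N, K, I, G → queue [N, K, I, G]
Visit N; enqueue P, O, M, J, H → queue [K, I, G, P, O, M, J, H]
Visit K → queue [I, G, P, O, M, J, H]
Visit I → queue [G, P, O, M, J, H]
Visit G; enqueue Q → queue [P, O, M, J, H, Q]
Visit P → queue [O, M, J, H, Q]
Visit O → queue [M, J, H, Q]
Visit M → queue [J, H, Q]
Visit J → queue [H, Q]
Visit H → queue [Q]
Visit Q → queue []

Visit order: L, N, K, I, G, P, O, M, J, H, Q

O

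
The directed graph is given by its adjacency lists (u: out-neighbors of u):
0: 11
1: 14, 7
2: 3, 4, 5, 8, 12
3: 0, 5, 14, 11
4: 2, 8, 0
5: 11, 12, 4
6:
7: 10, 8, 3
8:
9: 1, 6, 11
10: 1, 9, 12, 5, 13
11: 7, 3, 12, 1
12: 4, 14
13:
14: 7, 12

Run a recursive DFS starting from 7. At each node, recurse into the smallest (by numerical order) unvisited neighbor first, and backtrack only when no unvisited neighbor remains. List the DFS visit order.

7, 3, 0, 11, 1, 14, 12, 4, 2, 5, 8, 10, 9, 6, 13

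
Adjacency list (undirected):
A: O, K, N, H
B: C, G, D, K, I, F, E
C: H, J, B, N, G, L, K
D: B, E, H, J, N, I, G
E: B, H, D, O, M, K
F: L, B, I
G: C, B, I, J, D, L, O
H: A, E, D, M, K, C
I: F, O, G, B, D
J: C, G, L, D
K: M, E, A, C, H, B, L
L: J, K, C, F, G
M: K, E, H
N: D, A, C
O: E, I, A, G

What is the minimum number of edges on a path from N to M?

3

Level 0: N
Level 1: A, C, D
Level 2: B, E, G, H, I, J, K, L, O
Level 3: F, M
M first appears at level 3.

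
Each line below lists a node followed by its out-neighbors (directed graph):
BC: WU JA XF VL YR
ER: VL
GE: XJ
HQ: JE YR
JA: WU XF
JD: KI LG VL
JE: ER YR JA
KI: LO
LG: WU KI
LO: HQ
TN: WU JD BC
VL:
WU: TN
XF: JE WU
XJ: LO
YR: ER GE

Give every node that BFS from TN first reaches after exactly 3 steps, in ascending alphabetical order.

Level 0: TN
Level 1: BC, JD, WU
Level 2: JA, KI, LG, VL, XF, YR
Level 3: ER, GE, JE, LO
Level 4: HQ, XJ

ER, GE, JE, LO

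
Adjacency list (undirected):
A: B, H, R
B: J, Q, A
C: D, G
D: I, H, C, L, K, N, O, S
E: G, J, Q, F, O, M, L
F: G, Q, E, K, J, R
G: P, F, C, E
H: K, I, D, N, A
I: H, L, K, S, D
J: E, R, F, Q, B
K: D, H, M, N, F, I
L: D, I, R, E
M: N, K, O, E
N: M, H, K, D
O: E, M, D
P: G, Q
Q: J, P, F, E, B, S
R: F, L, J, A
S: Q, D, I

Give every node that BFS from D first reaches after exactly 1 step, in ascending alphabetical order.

C, H, I, K, L, N, O, S

Level 0: D
Level 1: C, H, I, K, L, N, O, S
Level 2: A, E, F, G, M, Q, R
Level 3: B, J, P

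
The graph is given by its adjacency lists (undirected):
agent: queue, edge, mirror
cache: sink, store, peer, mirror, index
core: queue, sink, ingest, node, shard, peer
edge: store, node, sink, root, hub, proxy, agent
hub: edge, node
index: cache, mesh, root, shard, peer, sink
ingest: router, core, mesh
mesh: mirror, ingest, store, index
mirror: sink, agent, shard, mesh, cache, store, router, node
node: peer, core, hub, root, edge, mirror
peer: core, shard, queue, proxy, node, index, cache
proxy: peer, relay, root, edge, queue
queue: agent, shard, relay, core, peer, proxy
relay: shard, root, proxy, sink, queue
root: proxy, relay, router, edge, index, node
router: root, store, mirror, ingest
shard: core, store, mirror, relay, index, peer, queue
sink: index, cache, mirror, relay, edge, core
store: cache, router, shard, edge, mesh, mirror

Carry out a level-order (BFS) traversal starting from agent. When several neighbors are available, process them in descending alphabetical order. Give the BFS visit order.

Visit agent; enqueue queue, mirror, edge → queue [queue, mirror, edge]
Visit queue; enqueue shard, relay, proxy, peer, core → queue [mirror, edge, shard, relay, proxy, peer, core]
Visit mirror; enqueue store, sink, router, node, mesh, cache → queue [edge, shard, relay, proxy, peer, core, store, sink, router, node, mesh, cache]
Visit edge; enqueue root, hub → queue [shard, relay, proxy, peer, core, store, sink, router, node, mesh, cache, root, hub]
Visit shard; enqueue index → queue [relay, proxy, peer, core, store, sink, router, node, mesh, cache, root, hub, index]
Visit relay → queue [proxy, peer, core, store, sink, router, node, mesh, cache, root, hub, index]
Visit proxy → queue [peer, core, store, sink, router, node, mesh, cache, root, hub, index]
Visit peer → queue [core, store, sink, router, node, mesh, cache, root, hub, index]
Visit core; enqueue ingest → queue [store, sink, router, node, mesh, cache, root, hub, index, ingest]
Visit store → queue [sink, router, node, mesh, cache, root, hub, index, ingest]
Visit sink → queue [router, node, mesh, cache, root, hub, index, ingest]
Visit router → queue [node, mesh, cache, root, hub, index, ingest]
Visit node → queue [mesh, cache, root, hub, index, ingest]
Visit mesh → queue [cache, root, hub, index, ingest]
Visit cache → queue [root, hub, index, ingest]
Visit root → queue [hub, index, ingest]
Visit hub → queue [index, ingest]
Visit index → queue [ingest]
Visit ingest → queue []

agent, queue, mirror, edge, shard, relay, proxy, peer, core, store, sink, router, node, mesh, cache, root, hub, index, ingest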